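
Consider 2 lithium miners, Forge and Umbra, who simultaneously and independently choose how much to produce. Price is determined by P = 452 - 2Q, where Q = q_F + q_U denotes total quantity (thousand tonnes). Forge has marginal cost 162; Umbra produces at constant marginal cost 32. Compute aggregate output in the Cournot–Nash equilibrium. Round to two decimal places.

118.33

Forge's profit: π_F = (452 - 2Q)q_F - (162q_F). Setting ∂π_F/∂q_F = 0: 290 - 4q_F - 2(q_U) = 0.
Umbra's first-order condition: 420 - 4q_U - 2(q_F) = 0.
Rearranging gives the reaction functions q_F = (290 - 2q_U)/4 and q_U = (420 - 2q_F)/4.
Substituting one into the other gives q_F = 80/3 and q_U = 275/3.
Total output Q = 80/3 + 275/3 = 355/3.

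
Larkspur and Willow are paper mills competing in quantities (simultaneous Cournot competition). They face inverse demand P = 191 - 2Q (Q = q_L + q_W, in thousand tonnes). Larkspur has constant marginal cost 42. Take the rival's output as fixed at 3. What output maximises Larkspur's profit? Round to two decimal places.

35.75

With the rival's output fixed at 3, Larkspur's profit is π_L = (191 - 2·3 - 2q_L)q_L - (42q_L) = (185 - 2q_L)q_L - (42q_L).
∂π_L/∂q_L = 143 - 4q_L = 0, so q_L = 143/4.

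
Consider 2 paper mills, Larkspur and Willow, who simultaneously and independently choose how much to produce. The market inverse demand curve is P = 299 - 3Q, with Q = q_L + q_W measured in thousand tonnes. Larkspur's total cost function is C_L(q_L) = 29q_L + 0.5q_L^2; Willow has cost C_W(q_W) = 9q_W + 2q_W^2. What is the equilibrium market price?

149

Larkspur's profit: π_L = (299 - 3Q)q_L - (29q_L + (1/2)q_L²). Setting ∂π_L/∂q_L = 0: 270 - 7q_L - 3(q_W) = 0.
Willow's profit: π_W = (299 - 3Q)q_W - (9q_W + 2q_W²). Setting ∂π_W/∂q_W = 0: 290 - 10q_W - 3(q_L) = 0.
Best responses: q_L = (270 - 3q_W)/7, q_W = (290 - 3q_L)/10.
Solving the pair: q_L = 30, q_W = 20.
Total output Q = 50, so price P = 299 - 3·50 = 149.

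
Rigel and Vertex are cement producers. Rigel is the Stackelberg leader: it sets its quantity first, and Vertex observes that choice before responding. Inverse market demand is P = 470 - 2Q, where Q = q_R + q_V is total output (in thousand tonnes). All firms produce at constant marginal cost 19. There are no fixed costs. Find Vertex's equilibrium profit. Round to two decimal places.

The follower Vertex best-responds to any q_R: π_V = (470 - 2Q)q_V - 19q_V.
Follower FOC: 451 - 2q_R - 4q_V = 0, so q_V(q_R) = (451 - 2q_R)/4.
Rigel substitutes q_V(q_R) into its own profit: π_R = q_R(470 - 2q_R - (451 - 2q_R)/2) - 19q_R = (489/2 - q_R)q_R - 19q_R.
Leader FOC: 451/2 - 2q_R = 0, so q_R = 451/4.
Then q_V = (451 - 2·(451/4))/4 = 451/8.
Price P = 470 - 2·(1353/8) = 527/4.
Vertex's profit: (527/4 - 19)·(451/8) = 6356.2813.

6356.28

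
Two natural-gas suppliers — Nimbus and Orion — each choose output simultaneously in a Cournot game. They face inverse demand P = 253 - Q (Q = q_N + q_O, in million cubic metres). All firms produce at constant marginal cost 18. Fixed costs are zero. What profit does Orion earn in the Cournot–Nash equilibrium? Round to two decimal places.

6136.11

Each firm earns π_i = (253 - Q)q_i - 18q_i.
First-order condition (treating rivals' output as given): 235 - 2q_i - q_j = 0.
By symmetry each firm produces the same amount; substituting q_j = q_i yields q_i = 235/3.
Price P = 253 - 470/3 = 289/3.
Orion's profit: (289/3 - 18)·(235/3) = 6136.1111.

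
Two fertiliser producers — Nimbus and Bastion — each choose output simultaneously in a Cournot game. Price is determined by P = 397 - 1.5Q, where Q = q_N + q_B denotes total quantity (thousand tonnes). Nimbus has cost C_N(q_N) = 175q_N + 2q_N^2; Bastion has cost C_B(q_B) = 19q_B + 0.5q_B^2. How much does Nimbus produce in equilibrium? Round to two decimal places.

Nimbus's profit: π_N = (397 - 1.5Q)q_N - (175q_N + 2q_N²). Setting ∂π_N/∂q_N = 0: 222 - 7q_N - (3/2)(q_B) = 0.
Bastion's profit: π_B = (397 - 1.5Q)q_B - (19q_B + (1/2)q_B²). Setting ∂π_B/∂q_B = 0: 378 - 4q_B - (3/2)(q_N) = 0.
Rearranging gives the reaction functions q_N = (222 - (3/2)q_B)/7 and q_B = (378 - (3/2)q_N)/4.
Solving the pair: q_N = 1284/103, q_B = 89.8252.

12.47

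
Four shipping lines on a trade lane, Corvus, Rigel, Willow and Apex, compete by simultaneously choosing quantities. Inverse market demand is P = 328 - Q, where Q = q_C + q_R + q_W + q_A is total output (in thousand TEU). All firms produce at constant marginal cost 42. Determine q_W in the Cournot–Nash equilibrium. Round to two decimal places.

57.20

Each firm earns π_i = (328 - Q)q_i - 42q_i.
First-order condition (treating rivals' output as given): 286 - 2q_i - Σ_{j≠i} q_j = 0.
With identical firms every q_j equals q_i, so Σ_{j≠i} q_j = 3q_i and 286 = 5q_i, giving q_i = 286/5.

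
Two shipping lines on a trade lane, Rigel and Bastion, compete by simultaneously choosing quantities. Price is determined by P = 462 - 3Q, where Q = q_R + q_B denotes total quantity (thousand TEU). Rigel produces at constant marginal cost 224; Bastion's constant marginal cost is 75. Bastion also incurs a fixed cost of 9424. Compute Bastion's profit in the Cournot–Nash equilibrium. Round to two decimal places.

1216.59

Rigel's profit: π_R = (462 - 3Q)q_R - (224q_R). Setting ∂π_R/∂q_R = 0: 238 - 6q_R - 3(q_B) = 0.
Bastion's first-order condition: 387 - 6q_B - 3(q_R) = 0.
Rearranging gives the reaction functions q_R = (238 - 3q_B)/6 and q_B = (387 - 3q_R)/6.
Substituting one into the other gives q_R = 89/9 and q_B = 536/9.
Price P = 462 - 3·(625/9) = 761/3.
Bastion's profit: (761/3 - 75)·(536/9) - 9424 = 1216.5926.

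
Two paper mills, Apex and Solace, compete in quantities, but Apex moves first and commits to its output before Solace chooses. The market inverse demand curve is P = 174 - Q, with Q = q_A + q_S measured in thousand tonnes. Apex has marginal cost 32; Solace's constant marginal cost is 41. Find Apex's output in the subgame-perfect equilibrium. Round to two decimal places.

75.50

Solve by backward induction. Given q_A, the follower Solace maximises π_S = (174 - q_A - q_S)q_S - 41q_S.
Setting the follower's marginal profit to zero, 133 - q_A - 2q_S = 0, i.e. q_S = (133 - q_A)/2.
The leader anticipates this reaction. Substituting into P = 174 - Q gives P = 215/2 - (1/2)q_A, so π_A = (215/2 - (1/2)q_A)q_A - 32q_A.
Maximising: ∂π_A/∂q_A = 151/2 - q_A = 0, giving q_A = 151/2.
Then q_S = (133 - 151/2)/2 = 115/4.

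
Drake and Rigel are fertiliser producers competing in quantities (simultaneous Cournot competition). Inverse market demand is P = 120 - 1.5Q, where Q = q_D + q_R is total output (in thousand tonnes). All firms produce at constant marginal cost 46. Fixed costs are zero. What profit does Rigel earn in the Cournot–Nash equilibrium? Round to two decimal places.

405.63

Each firm earns π_i = (120 - 1.5Q)q_i - 46q_i.
First-order condition (treating rivals' output as given): 74 - 3q_i - (3/2)q_j = 0.
By symmetry each firm produces the same amount; substituting q_j = q_i yields q_i = 74/(9/2) = 148/9.
Price P = 120 - (3/2)·(296/9) = 212/3.
Rigel's profit: (212/3 - 46)·(148/9) = 405.6296.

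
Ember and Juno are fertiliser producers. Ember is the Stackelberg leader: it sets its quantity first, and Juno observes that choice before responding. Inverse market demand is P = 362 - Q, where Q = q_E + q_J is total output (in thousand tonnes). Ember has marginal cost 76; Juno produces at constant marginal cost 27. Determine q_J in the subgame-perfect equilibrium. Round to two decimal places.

108.25

Solve by backward induction. Given q_E, the follower Juno maximises π_J = (362 - q_E - q_J)q_J - 27q_J.
∂π_J/∂q_J = 335 - q_E - 2q_J = 0 gives the reaction function q_J = (335 - q_E)/2.
The leader anticipates this reaction. Substituting into P = 362 - Q gives P = 389/2 - (1/2)q_E, so π_E = (389/2 - (1/2)q_E)q_E - 76q_E.
The leader's first-order condition 237/2 - q_E = 0 yields q_E = 237/2.
Then q_J = (335 - 237/2)/2 = 433/4.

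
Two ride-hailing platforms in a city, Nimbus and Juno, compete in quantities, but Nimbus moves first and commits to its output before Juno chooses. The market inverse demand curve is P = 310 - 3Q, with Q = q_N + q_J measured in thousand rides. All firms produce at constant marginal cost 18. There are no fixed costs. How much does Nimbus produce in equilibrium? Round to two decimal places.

Solve by backward induction. Given q_N, the follower Juno maximises π_J = (310 - 3q_N - 3q_J)q_J - 18q_J.
∂π_J/∂q_J = 292 - 3q_N - 6q_J = 0 gives the reaction function q_J = (292 - 3q_N)/6.
The leader anticipates this reaction. Substituting into P = 310 - 3Q gives P = 164 - (3/2)q_N, so π_N = (164 - (3/2)q_N)q_N - 18q_N.
Maximising: ∂π_N/∂q_N = 146 - 3q_N = 0, giving q_N = 146/3.
Then q_J = (292 - 3·(146/3))/6 = 73/3.

48.67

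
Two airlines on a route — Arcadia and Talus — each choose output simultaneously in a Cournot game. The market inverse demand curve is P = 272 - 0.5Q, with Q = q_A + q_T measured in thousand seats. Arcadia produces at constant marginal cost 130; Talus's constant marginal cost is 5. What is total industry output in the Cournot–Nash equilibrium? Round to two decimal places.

272.67

Arcadia's profit: π_A = (272 - 0.5Q)q_A - (130q_A). Setting ∂π_A/∂q_A = 0: 142 - q_A - (1/2)(q_T) = 0.
Talus's profit: π_T = (272 - 0.5Q)q_T - (5q_T). Setting ∂π_T/∂q_T = 0: 267 - q_T - (1/2)(q_A) = 0.
Rearranging gives the reaction functions q_A = (142 - (1/2)q_T) and q_T = (267 - (1/2)q_A).
Solving the pair: q_A = 34/3, q_T = 784/3.
Total output Q = 34/3 + 784/3 = 818/3.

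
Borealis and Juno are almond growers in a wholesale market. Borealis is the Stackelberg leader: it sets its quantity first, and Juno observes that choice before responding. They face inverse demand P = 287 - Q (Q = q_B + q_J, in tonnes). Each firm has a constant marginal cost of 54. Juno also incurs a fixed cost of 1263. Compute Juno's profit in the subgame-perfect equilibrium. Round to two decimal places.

2130.06

The follower Juno best-responds to any q_B: π_J = (287 - Q)q_J - 54q_J.
Setting the follower's marginal profit to zero, 233 - q_B - 2q_J = 0, i.e. q_J = (233 - q_B)/2.
Borealis substitutes q_J(q_B) into its own profit: π_B = q_B(287 - q_B - (233 - q_B)/2) - 54q_B = (341/2 - (1/2)q_B)q_B - 54q_B.
Leader FOC: 233/2 - q_B = 0, so q_B = 233/2.
Then q_J = (233 - 233/2)/2 = 233/4.
Price P = 287 - 699/4 = 449/4.
Juno's profit: (449/4 - 54)·(233/4) - 1263 = 2130.0625.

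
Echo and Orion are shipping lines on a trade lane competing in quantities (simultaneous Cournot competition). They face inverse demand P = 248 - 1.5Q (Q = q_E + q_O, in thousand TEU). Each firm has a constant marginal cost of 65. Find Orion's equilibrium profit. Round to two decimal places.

A representative firm's profit is π_i = q_i(248 - 1.5Q) - 65q_i.
Setting ∂π_i/∂q_i = 0 with rivals' quantities fixed: 183 - 3q_i - (3/2)q_j = 0.
By symmetry each firm produces the same amount; substituting q_j = q_i yields q_i = 183/(9/2) = 122/3.
Price P = 248 - (3/2)·(244/3) = 126.
Orion's profit: (126 - 65)·(122/3) = 2480.6667.

2480.67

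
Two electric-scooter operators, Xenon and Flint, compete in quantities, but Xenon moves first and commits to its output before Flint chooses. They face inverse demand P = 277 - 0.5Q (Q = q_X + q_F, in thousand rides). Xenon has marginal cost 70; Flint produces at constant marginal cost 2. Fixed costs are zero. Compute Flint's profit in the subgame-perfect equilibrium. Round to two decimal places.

21115.13

The follower Flint best-responds to any q_X: π_F = (277 - 0.5Q)q_F - 2q_F.
∂π_F/∂q_F = 275 - (1/2)q_X - q_F = 0 gives the reaction function q_F = (275 - (1/2)q_X).
Xenon substitutes q_F(q_X) into its own profit: π_X = q_X(277 - (1/2)q_X - (275 - (1/2)q_X)/2) - 70q_X = (279/2 - (1/4)q_X)q_X - 70q_X.
Maximising: ∂π_X/∂q_X = 139/2 - (1/2)q_X = 0, giving q_X = 139.
Then q_F = (275 - (1/2)·139) = 411/2.
Price P = 277 - (1/2)·(689/2) = 419/4.
Flint's profit: (419/4 - 2)·(411/2) = 21115.1250.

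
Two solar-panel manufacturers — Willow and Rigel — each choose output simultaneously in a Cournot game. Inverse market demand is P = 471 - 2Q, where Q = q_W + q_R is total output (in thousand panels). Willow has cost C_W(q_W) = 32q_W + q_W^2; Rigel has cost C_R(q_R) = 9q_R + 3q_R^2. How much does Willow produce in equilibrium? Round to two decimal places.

Willow's profit: π_W = (471 - 2Q)q_W - (32q_W + q_W²). Setting ∂π_W/∂q_W = 0: 439 - 6q_W - 2(q_R) = 0.
Rigel's first-order condition: 462 - 10q_R - 2(q_W) = 0.
So q_W = (439 - 2q_R)/6 and q_R = (462 - 2q_W)/10.
Substituting one into the other gives q_W = 1733/28 and q_R = 947/28.

61.89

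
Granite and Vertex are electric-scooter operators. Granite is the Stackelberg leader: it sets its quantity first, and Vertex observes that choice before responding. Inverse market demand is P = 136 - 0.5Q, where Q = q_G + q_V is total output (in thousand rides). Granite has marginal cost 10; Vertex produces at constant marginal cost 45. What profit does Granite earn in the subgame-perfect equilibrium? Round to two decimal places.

The follower Vertex best-responds to any q_G: π_V = (136 - 0.5Q)q_V - 45q_V.
∂π_V/∂q_V = 91 - (1/2)q_G - q_V = 0 gives the reaction function q_V = (91 - (1/2)q_G).
The leader anticipates this reaction. Substituting into P = 136 - 0.5Q gives P = 181/2 - (1/4)q_G, so π_G = (181/2 - (1/4)q_G)q_G - 10q_G.
The leader's first-order condition 161/2 - (1/2)q_G = 0 yields q_G = 161.
Then q_V = (91 - (1/2)·161) = 21/2.
Price P = 136 - (1/2)·(343/2) = 201/4.
Granite's profit: (201/4 - 10)·161 = 6480.2500.

6480.25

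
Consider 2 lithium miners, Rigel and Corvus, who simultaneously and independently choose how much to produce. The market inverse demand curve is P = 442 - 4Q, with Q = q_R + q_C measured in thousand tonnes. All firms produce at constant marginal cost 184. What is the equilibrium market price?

Each firm earns π_i = (442 - 4Q)q_i - 184q_i.
First-order condition (treating rivals' output as given): 258 - 8q_i - 4q_j = 0.
With identical firms every q_j equals q_i, so q_j = q_i and 258 = 12q_i, giving q_i = 43/2.
Total output Q = 43, so price P = 442 - 4·43 = 270.

270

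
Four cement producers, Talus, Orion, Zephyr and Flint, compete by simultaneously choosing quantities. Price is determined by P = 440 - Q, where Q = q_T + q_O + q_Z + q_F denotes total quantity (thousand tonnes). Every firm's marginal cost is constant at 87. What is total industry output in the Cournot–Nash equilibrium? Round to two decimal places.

A representative firm's profit is π_i = q_i(440 - Q) - 87q_i.
First-order condition (treating rivals' output as given): 353 - 2q_i - Σ_{j≠i} q_j = 0.
With identical firms every q_j equals q_i, so Σ_{j≠i} q_j = 3q_i and 353 = 5q_i, giving q_i = 353/5.
Total output Q = 353/5 + 353/5 + 353/5 + 353/5 = 1412/5.

282.40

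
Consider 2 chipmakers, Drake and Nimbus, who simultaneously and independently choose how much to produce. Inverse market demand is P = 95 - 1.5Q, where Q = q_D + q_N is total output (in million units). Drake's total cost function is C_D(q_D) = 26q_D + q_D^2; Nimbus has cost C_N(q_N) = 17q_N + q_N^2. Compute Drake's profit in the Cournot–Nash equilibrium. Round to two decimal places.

251.10

Drake's profit: π_D = (95 - 1.5Q)q_D - (26q_D + q_D²). Setting ∂π_D/∂q_D = 0: 69 - 5q_D - (3/2)(q_N) = 0.
Nimbus's profit: π_N = (95 - 1.5Q)q_N - (17q_N + q_N²). Setting ∂π_N/∂q_N = 0: 78 - 5q_N - (3/2)(q_D) = 0.
So q_D = (69 - (3/2)q_N)/5 and q_N = (78 - (3/2)q_D)/5.
Solving the pair: q_D = 912/91, q_N = 1146/91.
Price P = 95 - (3/2)·(294/13) = 794/13.
Drake's profit: (794/13)·(912/91) - 26·(912/91) - (912/91)² = 251.1001.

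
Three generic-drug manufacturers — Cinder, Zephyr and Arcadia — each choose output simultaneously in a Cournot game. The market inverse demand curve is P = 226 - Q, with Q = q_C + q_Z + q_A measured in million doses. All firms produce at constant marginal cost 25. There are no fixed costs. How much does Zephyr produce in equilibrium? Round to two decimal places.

50.25

Each firm earns π_i = (226 - Q)q_i - 25q_i.
Setting ∂π_i/∂q_i = 0 with rivals' quantities fixed: 201 - 2q_i - Σ_{j≠i} q_j = 0.
By symmetry each firm produces the same amount; substituting Σ_{j≠i} q_j = 2q_i yields q_i = 201/4.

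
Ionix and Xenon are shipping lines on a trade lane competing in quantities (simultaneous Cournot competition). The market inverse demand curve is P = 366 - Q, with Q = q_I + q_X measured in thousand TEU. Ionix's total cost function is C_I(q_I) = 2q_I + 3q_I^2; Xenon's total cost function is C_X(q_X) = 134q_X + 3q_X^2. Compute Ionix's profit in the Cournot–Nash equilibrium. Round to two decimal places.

Ionix's profit: π_I = (366 - Q)q_I - (2q_I + 3q_I²). Setting ∂π_I/∂q_I = 0: 364 - 8q_I - (q_X) = 0.
Xenon's first-order condition: 232 - 8q_X - (q_I) = 0.
Best responses: q_I = (364 - q_X)/8, q_X = (232 - q_I)/8.
Substituting one into the other gives q_I = 42.5397 and q_X = 1492/63.
Price P = 366 - 596/9 = 299.7778.
Ionix's profit: 299.7778·42.5397 - 2·42.5397 - 3·42.5397² = 7238.4984.

7238.50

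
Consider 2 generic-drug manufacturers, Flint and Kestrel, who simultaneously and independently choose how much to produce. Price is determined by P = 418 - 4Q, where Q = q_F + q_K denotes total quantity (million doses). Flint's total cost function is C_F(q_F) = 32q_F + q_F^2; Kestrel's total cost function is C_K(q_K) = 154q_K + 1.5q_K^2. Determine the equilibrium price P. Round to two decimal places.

Flint's profit: π_F = (418 - 4Q)q_F - (32q_F + q_F²). Setting ∂π_F/∂q_F = 0: 386 - 10q_F - 4(q_K) = 0.
Kestrel's first-order condition: 264 - 11q_K - 4(q_F) = 0.
Best responses: q_F = (386 - 4q_K)/10, q_K = (264 - 4q_F)/11.
Solving the pair: q_F = 1595/47, q_K = 548/47.
Total output Q = 45.5957, so price P = 418 - 4·45.5957 = 235.6170.

235.62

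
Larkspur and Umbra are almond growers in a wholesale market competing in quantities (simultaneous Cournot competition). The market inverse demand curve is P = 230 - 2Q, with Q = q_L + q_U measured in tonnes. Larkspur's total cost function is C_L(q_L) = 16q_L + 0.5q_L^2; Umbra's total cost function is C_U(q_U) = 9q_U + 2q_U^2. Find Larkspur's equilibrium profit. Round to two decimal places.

3111.30

Larkspur's profit: π_L = (230 - 2Q)q_L - (16q_L + (1/2)q_L²). Setting ∂π_L/∂q_L = 0: 214 - 5q_L - 2(q_U) = 0.
Umbra's profit: π_U = (230 - 2Q)q_U - (9q_U + 2q_U²). Setting ∂π_U/∂q_U = 0: 221 - 8q_U - 2(q_L) = 0.
Rearranging gives the reaction functions q_L = (214 - 2q_U)/5 and q_U = (221 - 2q_L)/8.
Substituting one into the other gives q_L = 635/18 and q_U = 677/36.
Price P = 230 - 2·(649/12) = 731/6.
Larkspur's profit: (731/6)·(635/18) - 16·(635/18) - (1/2)(635/18)² = 3111.3040.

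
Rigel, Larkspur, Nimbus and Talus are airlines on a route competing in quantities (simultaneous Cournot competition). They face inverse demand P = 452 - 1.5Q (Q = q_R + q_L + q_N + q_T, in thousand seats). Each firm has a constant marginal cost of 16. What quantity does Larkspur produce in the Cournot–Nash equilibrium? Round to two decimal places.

58.13

A representative firm's profit is π_i = q_i(452 - 1.5Q) - 16q_i.
Setting ∂π_i/∂q_i = 0 with rivals' quantities fixed: 436 - 3q_i - (3/2)·Σ_{j≠i} q_j = 0.
By symmetry each firm produces the same amount; substituting Σ_{j≠i} q_j = 3q_i yields q_i = 436/(15/2) = 872/15.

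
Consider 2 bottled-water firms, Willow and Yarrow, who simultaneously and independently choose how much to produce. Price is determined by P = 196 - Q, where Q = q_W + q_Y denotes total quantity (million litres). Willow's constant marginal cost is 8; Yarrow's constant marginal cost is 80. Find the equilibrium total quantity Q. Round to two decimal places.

Willow's profit: π_W = (196 - Q)q_W - (8q_W). Setting ∂π_W/∂q_W = 0: 188 - 2q_W - (q_Y) = 0.
Yarrow's first-order condition: 116 - 2q_Y - (q_W) = 0.
So q_W = (188 - q_Y)/2 and q_Y = (116 - q_W)/2.
Solving the pair: q_W = 260/3, q_Y = 44/3.
Total output Q = 260/3 + 44/3 = 304/3.

101.33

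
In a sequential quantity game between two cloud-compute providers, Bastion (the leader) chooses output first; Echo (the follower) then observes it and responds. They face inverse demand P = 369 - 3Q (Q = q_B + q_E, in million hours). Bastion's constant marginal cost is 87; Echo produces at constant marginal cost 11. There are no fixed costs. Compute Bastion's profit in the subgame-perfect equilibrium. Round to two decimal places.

1768.17

The follower Echo best-responds to any q_B: π_E = (369 - 3Q)q_E - 11q_E.
Follower FOC: 358 - 3q_B - 6q_E = 0, so q_E(q_B) = (358 - 3q_B)/6.
Bastion substitutes q_E(q_B) into its own profit: π_B = q_B(369 - 3q_B - (358 - 3q_B)/2) - 87q_B = (190 - (3/2)q_B)q_B - 87q_B.
The leader's first-order condition 103 - 3q_B = 0 yields q_B = 103/3.
Then q_E = (358 - 3·(103/3))/6 = 85/2.
Price P = 369 - 3·(461/6) = 277/2.
Bastion's profit: (277/2 - 87)·(103/3) = 1768.1667.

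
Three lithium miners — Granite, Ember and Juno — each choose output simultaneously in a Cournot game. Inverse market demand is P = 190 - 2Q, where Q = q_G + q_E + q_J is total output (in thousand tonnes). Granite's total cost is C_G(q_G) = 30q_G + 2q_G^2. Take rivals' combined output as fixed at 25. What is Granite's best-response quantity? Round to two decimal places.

13.75

With rivals' combined output fixed at 25, Granite's profit is π_G = (190 - 2·25 - 2q_G)q_G - (30q_G + 2q_G²) = (140 - 2q_G)q_G - (30q_G + 2q_G²).
∂π_G/∂q_G = 110 - 8q_G = 0, so q_G = 55/4.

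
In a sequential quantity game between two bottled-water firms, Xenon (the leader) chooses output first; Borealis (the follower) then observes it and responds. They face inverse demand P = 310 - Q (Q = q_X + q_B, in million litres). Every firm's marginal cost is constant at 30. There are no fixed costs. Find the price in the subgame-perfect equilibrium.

100

Solve by backward induction. Given q_X, the follower Borealis maximises π_B = (310 - q_X - q_B)q_B - 30q_B.
Follower FOC: 280 - q_X - 2q_B = 0, so q_B(q_X) = (280 - q_X)/2.
Xenon substitutes q_B(q_X) into its own profit: π_X = q_X(310 - q_X - (280 - q_X)/2) - 30q_X = (170 - (1/2)q_X)q_X - 30q_X.
The leader's first-order condition 140 - q_X = 0 yields q_X = 140.
Then q_B = (280 - 140)/2 = 70.
Total output Q = 210, so price P = 310 - 210 = 100.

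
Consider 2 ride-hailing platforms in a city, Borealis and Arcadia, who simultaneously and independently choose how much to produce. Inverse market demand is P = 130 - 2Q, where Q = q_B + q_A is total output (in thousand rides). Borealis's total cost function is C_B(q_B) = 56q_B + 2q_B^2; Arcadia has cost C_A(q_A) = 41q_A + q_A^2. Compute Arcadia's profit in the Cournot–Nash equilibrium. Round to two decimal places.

492.92

Borealis's profit: π_B = (130 - 2Q)q_B - (56q_B + 2q_B²). Setting ∂π_B/∂q_B = 0: 74 - 8q_B - 2(q_A) = 0.
Arcadia's first-order condition: 89 - 6q_A - 2(q_B) = 0.
So q_B = (74 - 2q_A)/8 and q_A = (89 - 2q_B)/6.
Solving the pair: q_B = 133/22, q_A = 141/11.
Price P = 130 - 2·(415/22) = 1015/11.
Arcadia's profit: (1015/11)·(141/11) - 41·(141/11) - (141/11)² = 492.9174.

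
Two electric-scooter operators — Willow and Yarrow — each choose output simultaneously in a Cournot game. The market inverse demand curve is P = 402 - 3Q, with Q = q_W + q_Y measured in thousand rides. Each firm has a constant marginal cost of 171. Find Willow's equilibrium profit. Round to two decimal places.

1976.33

A representative firm's profit is π_i = q_i(402 - 3Q) - 171q_i.
Setting ∂π_i/∂q_i = 0 with rivals' quantities fixed: 231 - 6q_i - 3q_j = 0.
With identical firms every q_j equals q_i, so q_j = q_i and 231 = 9q_i, giving q_i = 77/3.
Price P = 402 - 3·(154/3) = 248.
Willow's profit: (248 - 171)·(77/3) = 1976.3333.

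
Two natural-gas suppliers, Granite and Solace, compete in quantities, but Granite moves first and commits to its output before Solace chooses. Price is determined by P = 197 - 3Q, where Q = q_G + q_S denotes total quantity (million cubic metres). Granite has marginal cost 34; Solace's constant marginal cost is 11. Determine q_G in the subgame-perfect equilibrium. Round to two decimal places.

23.33

The follower Solace best-responds to any q_G: π_S = (197 - 3Q)q_S - 11q_S.
Follower FOC: 186 - 3q_G - 6q_S = 0, so q_S(q_G) = (186 - 3q_G)/6.
Granite substitutes q_S(q_G) into its own profit: π_G = q_G(197 - 3q_G - (186 - 3q_G)/2) - 34q_G = (104 - (3/2)q_G)q_G - 34q_G.
Maximising: ∂π_G/∂q_G = 70 - 3q_G = 0, giving q_G = 70/3.
Then q_S = (186 - 3·(70/3))/6 = 58/3.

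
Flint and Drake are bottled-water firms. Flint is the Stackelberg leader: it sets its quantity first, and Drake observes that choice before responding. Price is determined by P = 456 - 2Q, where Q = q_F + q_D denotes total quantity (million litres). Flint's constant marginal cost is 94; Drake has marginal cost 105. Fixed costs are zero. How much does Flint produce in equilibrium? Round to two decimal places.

The follower Drake best-responds to any q_F: π_D = (456 - 2Q)q_D - 105q_D.
Follower FOC: 351 - 2q_F - 4q_D = 0, so q_D(q_F) = (351 - 2q_F)/4.
The leader anticipates this reaction. Substituting into P = 456 - 2Q gives P = 561/2 - q_F, so π_F = (561/2 - q_F)q_F - 94q_F.
Maximising: ∂π_F/∂q_F = 373/2 - 2q_F = 0, giving q_F = 373/4.
Then q_D = (351 - 2·(373/4))/4 = 329/8.

93.25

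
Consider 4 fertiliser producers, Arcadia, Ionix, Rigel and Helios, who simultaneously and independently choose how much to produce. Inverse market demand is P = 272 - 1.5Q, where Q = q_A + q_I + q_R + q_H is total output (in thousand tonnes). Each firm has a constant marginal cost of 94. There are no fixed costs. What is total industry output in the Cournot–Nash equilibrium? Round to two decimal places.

94.93

Each firm earns π_i = (272 - 1.5Q)q_i - 94q_i.
Setting ∂π_i/∂q_i = 0 with rivals' quantities fixed: 178 - 3q_i - (3/2)·Σ_{j≠i} q_j = 0.
With identical firms every q_j equals q_i, so Σ_{j≠i} q_j = 3q_i and 178 = (15/2)q_i, giving q_i = 356/15.
Total output Q = 356/15 + 356/15 + 356/15 + 356/15 = 1424/15.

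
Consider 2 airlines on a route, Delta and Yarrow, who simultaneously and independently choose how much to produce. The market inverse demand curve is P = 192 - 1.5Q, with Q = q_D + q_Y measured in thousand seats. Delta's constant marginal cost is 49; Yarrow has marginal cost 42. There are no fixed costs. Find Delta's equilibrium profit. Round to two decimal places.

Delta's profit: π_D = (192 - 1.5Q)q_D - (49q_D). Setting ∂π_D/∂q_D = 0: 143 - 3q_D - (3/2)(q_Y) = 0.
Yarrow's profit: π_Y = (192 - 1.5Q)q_Y - (42q_Y). Setting ∂π_Y/∂q_Y = 0: 150 - 3q_Y - (3/2)(q_D) = 0.
Rearranging gives the reaction functions q_D = (143 - (3/2)q_Y)/3 and q_Y = (150 - (3/2)q_D)/3.
Solving the pair: q_D = 272/9, q_Y = 314/9.
Price P = 192 - (3/2)·(586/9) = 283/3.
Delta's profit: (283/3 - 49)·(272/9) = 1370.0741.

1370.07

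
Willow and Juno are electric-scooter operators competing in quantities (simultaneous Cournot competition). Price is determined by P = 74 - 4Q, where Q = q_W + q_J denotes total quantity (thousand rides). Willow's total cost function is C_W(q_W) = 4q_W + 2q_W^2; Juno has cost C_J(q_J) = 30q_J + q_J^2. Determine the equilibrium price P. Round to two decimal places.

44.31

Willow's profit: π_W = (74 - 4Q)q_W - (4q_W + 2q_W²). Setting ∂π_W/∂q_W = 0: 70 - 12q_W - 4(q_J) = 0.
Juno's profit: π_J = (74 - 4Q)q_J - (30q_J + q_J²). Setting ∂π_J/∂q_J = 0: 44 - 10q_J - 4(q_W) = 0.
Best responses: q_W = (70 - 4q_J)/12, q_J = (44 - 4q_W)/10.
Substituting one into the other gives q_W = 131/26 and q_J = 31/13.
Total output Q = 193/26, so price P = 74 - 4·(193/26) = 576/13.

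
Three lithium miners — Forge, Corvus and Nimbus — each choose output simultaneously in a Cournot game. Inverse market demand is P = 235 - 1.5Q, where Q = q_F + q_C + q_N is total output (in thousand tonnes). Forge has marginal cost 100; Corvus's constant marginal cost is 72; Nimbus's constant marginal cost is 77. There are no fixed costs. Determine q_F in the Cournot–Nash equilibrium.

Forge's profit: π_F = (235 - 1.5Q)q_F - (100q_F). Setting ∂π_F/∂q_F = 0: 135 - 3q_F - (3/2)(q_C + q_N) = 0.
Corvus's profit: π_C = (235 - 1.5Q)q_C - (72q_C). Setting ∂π_C/∂q_C = 0: 163 - 3q_C - (3/2)(q_F + q_N) = 0.
Nimbus's first-order condition: 158 - 3q_N - (3/2)(q_F + q_C) = 0.
Summing all 3 equations gives 456 − 6Q = 0, hence Q = 76.
Back-substituting: q_F = (135 − 114)/(3/2) = 14, q_C = (163 − 114)/(3/2) = 98/3, q_N = (158 − 114)/(3/2) = 88/3.

14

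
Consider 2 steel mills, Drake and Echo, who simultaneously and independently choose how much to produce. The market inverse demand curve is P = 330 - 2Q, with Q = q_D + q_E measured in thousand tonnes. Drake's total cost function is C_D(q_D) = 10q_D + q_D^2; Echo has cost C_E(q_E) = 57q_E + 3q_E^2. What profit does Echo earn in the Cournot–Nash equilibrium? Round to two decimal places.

1588.02

Drake's profit: π_D = (330 - 2Q)q_D - (10q_D + q_D²). Setting ∂π_D/∂q_D = 0: 320 - 6q_D - 2(q_E) = 0.
Echo's profit: π_E = (330 - 2Q)q_E - (57q_E + 3q_E²). Setting ∂π_E/∂q_E = 0: 273 - 10q_E - 2(q_D) = 0.
Rearranging gives the reaction functions q_D = (320 - 2q_E)/6 and q_E = (273 - 2q_D)/10.
Substituting one into the other gives q_D = 1327/28 and q_E = 499/28.
Price P = 330 - 2·(913/14) = 1397/7.
Echo's profit: (1397/7)·(499/28) - 57·(499/28) - 3(499/28)² = 1588.0166.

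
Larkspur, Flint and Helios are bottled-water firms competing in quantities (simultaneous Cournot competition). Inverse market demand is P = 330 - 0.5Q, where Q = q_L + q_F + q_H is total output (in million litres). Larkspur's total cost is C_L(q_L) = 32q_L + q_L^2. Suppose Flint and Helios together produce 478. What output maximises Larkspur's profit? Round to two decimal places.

19.67

With rivals' combined output fixed at 478, Larkspur's profit is π_L = (330 - (1/2)·478 - (1/2)q_L)q_L - (32q_L + q_L²) = (91 - (1/2)q_L)q_L - (32q_L + q_L²).
∂π_L/∂q_L = 59 - 3q_L = 0, so q_L = 59/3.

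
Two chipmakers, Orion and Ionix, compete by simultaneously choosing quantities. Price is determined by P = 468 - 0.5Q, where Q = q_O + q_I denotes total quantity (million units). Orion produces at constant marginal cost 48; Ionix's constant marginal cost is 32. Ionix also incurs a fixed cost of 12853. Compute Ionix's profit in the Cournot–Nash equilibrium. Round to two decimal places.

Orion's profit: π_O = (468 - 0.5Q)q_O - (48q_O). Setting ∂π_O/∂q_O = 0: 420 - q_O - (1/2)(q_I) = 0.
Ionix's profit: π_I = (468 - 0.5Q)q_I - (32q_I). Setting ∂π_I/∂q_I = 0: 436 - q_I - (1/2)(q_O) = 0.
So q_O = (420 - (1/2)q_I) and q_I = (436 - (1/2)q_O).
Substituting one into the other gives q_O = 808/3 and q_I = 904/3.
Price P = 468 - (1/2)·(1712/3) = 548/3.
Ionix's profit: (548/3 - 32)·(904/3) - 12853 = 32547.8889.

32547.89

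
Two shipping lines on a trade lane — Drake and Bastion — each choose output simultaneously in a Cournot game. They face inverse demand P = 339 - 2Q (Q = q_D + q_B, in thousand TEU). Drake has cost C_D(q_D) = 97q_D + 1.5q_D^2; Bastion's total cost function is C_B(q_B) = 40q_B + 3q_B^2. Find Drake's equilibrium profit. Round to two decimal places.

Drake's profit: π_D = (339 - 2Q)q_D - (97q_D + (3/2)q_D²). Setting ∂π_D/∂q_D = 0: 242 - 7q_D - 2(q_B) = 0.
Bastion's first-order condition: 299 - 10q_B - 2(q_D) = 0.
So q_D = (242 - 2q_B)/7 and q_B = (299 - 2q_D)/10.
Substituting one into the other gives q_D = 911/33 and q_B = 1609/66.
Price P = 339 - 2·51.9848 = 235.0303.
Drake's profit: 235.0303·(911/33) - 97·(911/33) - (3/2)(911/33)² = 2667.3310.

2667.33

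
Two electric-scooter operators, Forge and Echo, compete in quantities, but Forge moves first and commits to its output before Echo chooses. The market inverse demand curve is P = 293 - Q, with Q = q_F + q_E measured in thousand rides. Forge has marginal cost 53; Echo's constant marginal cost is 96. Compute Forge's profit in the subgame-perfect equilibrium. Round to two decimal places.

10011.13

The follower Echo best-responds to any q_F: π_E = (293 - Q)q_E - 96q_E.
Follower FOC: 197 - q_F - 2q_E = 0, so q_E(q_F) = (197 - q_F)/2.
The leader anticipates this reaction. Substituting into P = 293 - Q gives P = 389/2 - (1/2)q_F, so π_F = (389/2 - (1/2)q_F)q_F - 53q_F.
Leader FOC: 283/2 - q_F = 0, so q_F = 283/2.
Then q_E = (197 - 283/2)/2 = 111/4.
Price P = 293 - 677/4 = 495/4.
Forge's profit: (495/4 - 53)·(283/2) = 10011.1250.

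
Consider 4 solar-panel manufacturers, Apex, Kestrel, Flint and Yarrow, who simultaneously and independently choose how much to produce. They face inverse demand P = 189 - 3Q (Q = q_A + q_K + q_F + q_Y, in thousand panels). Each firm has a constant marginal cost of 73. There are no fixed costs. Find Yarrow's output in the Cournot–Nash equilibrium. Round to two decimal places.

Each firm earns π_i = (189 - 3Q)q_i - 73q_i.
Setting ∂π_i/∂q_i = 0 with rivals' quantities fixed: 116 - 6q_i - 3·Σ_{j≠i} q_j = 0.
With identical firms every q_j equals q_i, so Σ_{j≠i} q_j = 3q_i and 116 = 15q_i, giving q_i = 116/15.

7.73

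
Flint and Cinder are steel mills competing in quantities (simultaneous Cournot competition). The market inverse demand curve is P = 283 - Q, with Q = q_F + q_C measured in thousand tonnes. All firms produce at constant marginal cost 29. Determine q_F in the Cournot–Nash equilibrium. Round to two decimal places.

Each firm earns π_i = (283 - Q)q_i - 29q_i.
Setting ∂π_i/∂q_i = 0 with rivals' quantities fixed: 254 - 2q_i - q_j = 0.
By symmetry each firm produces the same amount; substituting q_j = q_i yields q_i = 254/3.

84.67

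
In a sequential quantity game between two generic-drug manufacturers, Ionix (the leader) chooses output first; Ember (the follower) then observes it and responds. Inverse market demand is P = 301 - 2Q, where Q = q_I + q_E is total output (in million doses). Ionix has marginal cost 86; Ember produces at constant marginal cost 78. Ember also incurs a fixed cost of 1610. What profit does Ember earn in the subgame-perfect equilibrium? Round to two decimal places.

175.03

The follower Ember best-responds to any q_I: π_E = (301 - 2Q)q_E - 78q_E.
∂π_E/∂q_E = 223 - 2q_I - 4q_E = 0 gives the reaction function q_E = (223 - 2q_I)/4.
The leader anticipates this reaction. Substituting into P = 301 - 2Q gives P = 379/2 - q_I, so π_I = (379/2 - q_I)q_I - 86q_I.
The leader's first-order condition 207/2 - 2q_I = 0 yields q_I = 207/4.
Then q_E = (223 - 2·(207/4))/4 = 239/8.
Price P = 301 - 2·(653/8) = 551/4.
Ember's profit: (551/4 - 78)·(239/8) - 1610 = 175.0313.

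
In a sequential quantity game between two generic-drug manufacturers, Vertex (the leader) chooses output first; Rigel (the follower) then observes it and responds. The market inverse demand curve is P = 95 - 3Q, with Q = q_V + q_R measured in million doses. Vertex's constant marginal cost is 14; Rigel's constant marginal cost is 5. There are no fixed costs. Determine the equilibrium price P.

The follower Rigel best-responds to any q_V: π_R = (95 - 3Q)q_R - 5q_R.
Follower FOC: 90 - 3q_V - 6q_R = 0, so q_R(q_V) = (90 - 3q_V)/6.
The leader anticipates this reaction. Substituting into P = 95 - 3Q gives P = 50 - (3/2)q_V, so π_V = (50 - (3/2)q_V)q_V - 14q_V.
Maximising: ∂π_V/∂q_V = 36 - 3q_V = 0, giving q_V = 12.
Then q_R = (90 - 3·12)/6 = 9.
Total output Q = 21, so price P = 95 - 3·21 = 32.

32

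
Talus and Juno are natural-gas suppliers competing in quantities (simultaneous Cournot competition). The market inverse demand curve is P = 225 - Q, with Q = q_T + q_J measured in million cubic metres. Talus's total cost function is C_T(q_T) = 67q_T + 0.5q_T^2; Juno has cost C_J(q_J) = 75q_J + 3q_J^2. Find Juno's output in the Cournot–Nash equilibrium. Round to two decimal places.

Talus's profit: π_T = (225 - Q)q_T - (67q_T + (1/2)q_T²). Setting ∂π_T/∂q_T = 0: 158 - 3q_T - (q_J) = 0.
Juno's profit: π_J = (225 - Q)q_J - (75q_J + 3q_J²). Setting ∂π_J/∂q_J = 0: 150 - 8q_J - (q_T) = 0.
Best responses: q_T = (158 - q_J)/3, q_J = (150 - q_T)/8.
Substituting one into the other gives q_T = 1114/23 and q_J = 292/23.

12.70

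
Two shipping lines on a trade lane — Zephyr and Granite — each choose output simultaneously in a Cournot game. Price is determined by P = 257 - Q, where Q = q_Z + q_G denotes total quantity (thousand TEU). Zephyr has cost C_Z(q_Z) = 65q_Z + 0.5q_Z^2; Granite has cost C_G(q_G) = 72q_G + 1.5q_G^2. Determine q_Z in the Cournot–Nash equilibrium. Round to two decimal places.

Zephyr's profit: π_Z = (257 - Q)q_Z - (65q_Z + (1/2)q_Z²). Setting ∂π_Z/∂q_Z = 0: 192 - 3q_Z - (q_G) = 0.
Granite's profit: π_G = (257 - Q)q_G - (72q_G + (3/2)q_G²). Setting ∂π_G/∂q_G = 0: 185 - 5q_G - (q_Z) = 0.
So q_Z = (192 - q_G)/3 and q_G = (185 - q_Z)/5.
Substituting one into the other gives q_Z = 775/14 and q_G = 363/14.

55.36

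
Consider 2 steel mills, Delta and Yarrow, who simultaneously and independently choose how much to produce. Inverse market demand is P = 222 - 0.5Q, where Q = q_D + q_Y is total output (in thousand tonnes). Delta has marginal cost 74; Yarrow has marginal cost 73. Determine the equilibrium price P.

123

Delta's profit: π_D = (222 - 0.5Q)q_D - (74q_D). Setting ∂π_D/∂q_D = 0: 148 - q_D - (1/2)(q_Y) = 0.
Yarrow's profit: π_Y = (222 - 0.5Q)q_Y - (73q_Y). Setting ∂π_Y/∂q_Y = 0: 149 - q_Y - (1/2)(q_D) = 0.
Best responses: q_D = (148 - (1/2)q_Y), q_Y = (149 - (1/2)q_D).
Solving the pair: q_D = 98, q_Y = 100.
Total output Q = 198, so price P = 222 - (1/2)·198 = 123.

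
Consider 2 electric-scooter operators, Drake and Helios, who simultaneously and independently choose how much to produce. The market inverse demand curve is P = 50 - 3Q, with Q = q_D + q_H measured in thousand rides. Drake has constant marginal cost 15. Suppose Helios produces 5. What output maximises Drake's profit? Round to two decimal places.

With the rival's output fixed at 5, Drake's profit is π_D = (50 - 3·5 - 3q_D)q_D - (15q_D) = (35 - 3q_D)q_D - (15q_D).
∂π_D/∂q_D = 20 - 6q_D = 0, so q_D = 10/3.

3.33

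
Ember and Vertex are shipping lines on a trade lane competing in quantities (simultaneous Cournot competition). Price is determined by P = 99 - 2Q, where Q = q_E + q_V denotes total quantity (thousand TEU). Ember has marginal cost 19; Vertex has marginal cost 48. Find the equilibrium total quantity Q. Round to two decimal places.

Ember's profit: π_E = (99 - 2Q)q_E - (19q_E). Setting ∂π_E/∂q_E = 0: 80 - 4q_E - 2(q_V) = 0.
Vertex's profit: π_V = (99 - 2Q)q_V - (48q_V). Setting ∂π_V/∂q_V = 0: 51 - 4q_V - 2(q_E) = 0.
So q_E = (80 - 2q_V)/4 and q_V = (51 - 2q_E)/4.
Solving the pair: q_E = 109/6, q_V = 11/3.
Total output Q = 109/6 + 11/3 = 131/6.

21.83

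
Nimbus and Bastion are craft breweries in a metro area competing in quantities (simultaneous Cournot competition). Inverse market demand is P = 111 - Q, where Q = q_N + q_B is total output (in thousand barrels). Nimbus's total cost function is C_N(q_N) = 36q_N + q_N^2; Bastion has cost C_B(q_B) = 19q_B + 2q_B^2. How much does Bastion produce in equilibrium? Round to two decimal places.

12.74

Nimbus's profit: π_N = (111 - Q)q_N - (36q_N + q_N²). Setting ∂π_N/∂q_N = 0: 75 - 4q_N - (q_B) = 0.
Bastion's profit: π_B = (111 - Q)q_B - (19q_B + 2q_B²). Setting ∂π_B/∂q_B = 0: 92 - 6q_B - (q_N) = 0.
So q_N = (75 - q_B)/4 and q_B = (92 - q_N)/6.
Solving the pair: q_N = 358/23, q_B = 293/23.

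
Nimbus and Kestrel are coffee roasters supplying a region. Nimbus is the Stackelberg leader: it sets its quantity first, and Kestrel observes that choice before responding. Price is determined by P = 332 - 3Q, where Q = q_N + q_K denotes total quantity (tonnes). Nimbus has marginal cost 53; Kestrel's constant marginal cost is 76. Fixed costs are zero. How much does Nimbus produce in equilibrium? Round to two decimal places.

50.33

The follower Kestrel best-responds to any q_N: π_K = (332 - 3Q)q_K - 76q_K.
Follower FOC: 256 - 3q_N - 6q_K = 0, so q_K(q_N) = (256 - 3q_N)/6.
Nimbus substitutes q_K(q_N) into its own profit: π_N = q_N(332 - 3q_N - (256 - 3q_N)/2) - 53q_N = (204 - (3/2)q_N)q_N - 53q_N.
Maximising: ∂π_N/∂q_N = 151 - 3q_N = 0, giving q_N = 151/3.
Then q_K = (256 - 3·(151/3))/6 = 35/2.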